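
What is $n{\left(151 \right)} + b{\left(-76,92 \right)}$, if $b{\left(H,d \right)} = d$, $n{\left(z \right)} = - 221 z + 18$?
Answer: $-33261$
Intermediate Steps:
$n{\left(z \right)} = 18 - 221 z$
$n{\left(151 \right)} + b{\left(-76,92 \right)} = \left(18 - 33371\right) + 92 = -33353 + 92 = -33261$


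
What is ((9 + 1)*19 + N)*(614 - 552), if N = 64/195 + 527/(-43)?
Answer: 92574494/8385 ≈ 11040.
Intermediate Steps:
N = -100013/8385 (N = 64*(1/195) + 527*(-1/43) = 64/195 - 527/43 = -100013/8385 ≈ -11.928)
((9 + 1)*19 + N)*(614 - 552) = ((9 + 1)*19 - 100013/8385)*(614 - 552) = (10*19 - 100013/8385)*62 = (190 - 100013/8385)*62 = (1493137/8385)*62 = 92574494/8385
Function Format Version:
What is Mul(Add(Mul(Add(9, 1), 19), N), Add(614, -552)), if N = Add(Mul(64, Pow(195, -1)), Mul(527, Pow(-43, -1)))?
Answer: Rational(92574494, 8385) ≈ 11040.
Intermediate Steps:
N = Rational(-100013, 8385) (N = Add(Mul(64, Rational(1, 195)), Mul(527, Rational(-1, 43))) = Add(Rational(64, 195), Rational(-527, 43)) = Rational(-100013, 8385) ≈ -11.928)
Mul(Add(Mul(Add(9, 1), 19), N), Add(614, -552)) = Mul(Add(Mul(Add(9, 1), 19), Rational(-100013, 8385)), Add(614, -552)) = Mul(Add(Mul(10, 19), Rational(-100013, 8385)), 62) = Mul(Add(190, Rational(-100013, 8385)), 62) = Mul(Rational(1493137, 8385), 62) = Rational(92574494, 8385)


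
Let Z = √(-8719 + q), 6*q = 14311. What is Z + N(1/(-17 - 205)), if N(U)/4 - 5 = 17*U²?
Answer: 246437/12321 + I*√228018/6 ≈ 20.001 + 79.585*I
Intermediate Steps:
q = 14311/6 (q = (⅙)*14311 = 14311/6 ≈ 2385.2)
Z = I*√228018/6 (Z = √(-8719 + 14311/6) = √(-38003/6) = I*√228018/6 ≈ 79.585*I)
N(U) = 20 + 68*U² (N(U) = 20 + 4*(17*U²) = 20 + 68*U²)
Z + N(1/(-17 - 205)) = I*√228018/6 + (20 + 68*(1/(-17 - 205))²) = I*√228018/6 + (20 + 68*(1/(-222))²) = I*√228018/6 + (20 + 68*(-1/222)²) = I*√228018/6 + (20 + 68*(1/49284)) = I*√228018/6 + (20 + 17/12321) = I*√228018/6 + 246437/12321 = 246437/12321 + I*√228018/6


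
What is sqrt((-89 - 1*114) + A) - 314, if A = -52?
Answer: -314 + I*sqrt(255) ≈ -314.0 + 15.969*I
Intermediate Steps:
sqrt((-89 - 1*114) + A) - 314 = sqrt((-89 - 1*114) - 52) - 314 = sqrt((-89 - 114) - 52) - 314 = sqrt(-203 - 52) - 314 = sqrt(-255) - 314 = I*sqrt(255) - 314 = -314 + I*sqrt(255)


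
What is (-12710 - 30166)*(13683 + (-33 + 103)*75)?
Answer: -811771308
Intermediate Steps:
(-12710 - 30166)*(13683 + (-33 + 103)*75) = -42876*(13683 + 70*75) = -42876*(13683 + 5250) = -42876*18933 = -811771308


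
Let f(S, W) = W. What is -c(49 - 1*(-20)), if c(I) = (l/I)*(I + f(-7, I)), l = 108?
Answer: -216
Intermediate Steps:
c(I) = 216 (c(I) = (108/I)*(I + I) = (108/I)*(2*I) = 216)
-c(49 - 1*(-20)) = -1*216 = -216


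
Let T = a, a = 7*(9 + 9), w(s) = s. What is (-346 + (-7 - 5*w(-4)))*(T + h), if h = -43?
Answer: -27639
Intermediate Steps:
a = 126 (a = 7*18 = 126)
T = 126
(-346 + (-7 - 5*w(-4)))*(T + h) = (-346 + (-7 - 5*(-4)))*(126 - 43) = (-346 + (-7 + 20))*83 = (-346 + 13)*83 = -333*83 = -27639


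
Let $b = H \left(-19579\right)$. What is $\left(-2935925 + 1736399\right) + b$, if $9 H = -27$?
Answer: $-1140789$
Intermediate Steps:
$H = -3$ ($H = \frac{1}{9} \left(-27\right) = -3$)
$b = 58737$ ($b = \left(-3\right) \left(-19579\right) = 58737$)
$\left(-2935925 + 1736399\right) + b = \left(-2935925 + 1736399\right) + 58737 = -1199526 + 58737 = -1140789$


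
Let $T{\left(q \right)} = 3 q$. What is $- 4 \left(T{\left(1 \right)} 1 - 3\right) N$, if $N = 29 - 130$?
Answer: $0$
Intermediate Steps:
$N = -101$ ($N = 29 - 130 = -101$)
$- 4 \left(T{\left(1 \right)} 1 - 3\right) N = - 4 \left(3 \cdot 1 \cdot 1 - 3\right) \left(-101\right) = - 4 \left(3 \cdot 1 - 3\right) \left(-101\right) = - 4 \left(3 - 3\right) \left(-101\right) = \left(-4\right) 0 \left(-101\right) = 0 \left(-101\right) = 0$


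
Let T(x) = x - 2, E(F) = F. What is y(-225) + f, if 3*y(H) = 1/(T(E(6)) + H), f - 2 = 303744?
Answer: 201383597/663 ≈ 3.0375e+5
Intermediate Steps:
f = 303746 (f = 2 + 303744 = 303746)
T(x) = -2 + x
y(H) = 1/(3*(4 + H)) (y(H) = 1/(3*((-2 + 6) + H)) = 1/(3*(4 + H)))
y(-225) + f = 1/(3*(4 - 225)) + 303746 = (⅓)/(-221) + 303746 = (⅓)*(-1/221) + 303746 = -1/663 + 303746 = 201383597/663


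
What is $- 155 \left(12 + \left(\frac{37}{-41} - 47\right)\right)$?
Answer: $\frac{228160}{41} \approx 5564.9$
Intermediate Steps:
$- 155 \left(12 + \left(\frac{37}{-41} - 47\right)\right) = - 155 \left(12 + \left(37 \left(- \frac{1}{41}\right) - 47\right)\right) = - 155 \left(12 - \frac{1964}{41}\right) = \left(-155\right) \left(- \frac{1472}{41}\right) = \frac{228160}{41}$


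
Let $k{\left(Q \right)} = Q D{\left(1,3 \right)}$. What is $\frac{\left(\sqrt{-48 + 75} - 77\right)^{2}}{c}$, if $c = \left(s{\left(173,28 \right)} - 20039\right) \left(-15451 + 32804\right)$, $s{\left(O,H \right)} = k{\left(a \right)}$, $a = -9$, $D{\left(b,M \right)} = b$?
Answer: $- \frac{1489}{86973236} + \frac{33 \sqrt{3}}{24849496} \approx -1.482 \cdot 10^{-5}$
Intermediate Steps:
$k{\left(Q \right)} = Q$ ($k{\left(Q \right)} = Q 1 = Q$)
$s{\left(O,H \right)} = -9$
$c = -347892944$ ($c = \left(-9 - 20039\right) \left(-15451 + 32804\right) = \left(-20048\right) 17353 = -347892944$)
$\frac{\left(\sqrt{-48 + 75} - 77\right)^{2}}{c} = \frac{\left(\sqrt{-48 + 75} - 77\right)^{2}}{-347892944} = \left(\sqrt{27} - 77\right)^{2} \left(- \frac{1}{347892944}\right) = \left(3 \sqrt{3} - 77\right)^{2} \left(- \frac{1}{347892944}\right) = \left(-77 + 3 \sqrt{3}\right)^{2} \left(- \frac{1}{347892944}\right) = - \frac{\left(-77 + 3 \sqrt{3}\right)^{2}}{347892944}$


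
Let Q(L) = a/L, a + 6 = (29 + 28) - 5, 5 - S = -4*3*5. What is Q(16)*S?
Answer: 1495/8 ≈ 186.88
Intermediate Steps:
S = 65 (S = 5 - (-4*3)*5 = 5 - (-12)*5 = 5 - 1*(-60) = 5 + 60 = 65)
a = 46 (a = -6 + ((29 + 28) - 5) = -6 + (57 - 5) = -6 + 52 = 46)
Q(L) = 46/L
Q(16)*S = (46/16)*65 = (46*(1/16))*65 = (23/8)*65 = 1495/8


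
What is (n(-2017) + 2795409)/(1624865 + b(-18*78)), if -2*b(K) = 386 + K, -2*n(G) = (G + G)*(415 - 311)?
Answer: 3005177/1625374 ≈ 1.8489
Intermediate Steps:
n(G) = -104*G (n(G) = -(G + G)*(415 - 311)/2 = -2*G*104/2 = -104*G)
b(K) = -193 - K/2 (b(K) = -(386 + K)/2 = -193 - K/2)
(n(-2017) + 2795409)/(1624865 + b(-18*78)) = (-104*(-2017) + 2795409)/(1624865 + (-193 - (-9)*78)) = (209768 + 2795409)/(1624865 + (-193 - ½*(-1404))) = 3005177/(1624865 + (-193 + 702)) = 3005177/(1624865 + 509) = 3005177/1625374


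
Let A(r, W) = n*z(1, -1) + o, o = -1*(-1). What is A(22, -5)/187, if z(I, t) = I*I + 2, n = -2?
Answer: -5/187 ≈ -0.026738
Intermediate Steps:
z(I, t) = 2 + I² (z(I, t) = I² + 2 = 2 + I²)
o = 1
A(r, W) = -5 (A(r, W) = -2*(2 + 1²) + 1 = -2*(2 + 1) + 1 = -2*3 + 1 = -6 + 1 = -5)
A(22, -5)/187 = -5/187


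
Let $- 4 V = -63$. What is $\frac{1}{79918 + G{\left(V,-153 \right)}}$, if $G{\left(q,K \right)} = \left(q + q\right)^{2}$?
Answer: $\frac{4}{323641} \approx 1.2359 \cdot 10^{-5}$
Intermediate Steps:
$V = \frac{63}{4}$ ($V = \left(- \frac{1}{4}\right) \left(-63\right) = \frac{63}{4} \approx 15.75$)
$G{\left(q,K \right)} = 4 q^{2}$ ($G{\left(q,K \right)} = \left(2 q\right)^{2} = 4 q^{2}$)
$\frac{1}{79918 + G{\left(V,-153 \right)}} = \frac{1}{79918 + 4 \left(\frac{63}{4}\right)^{2}} = \frac{1}{79918 + 4 \cdot \frac{3969}{16}} = \frac{1}{79918 + \frac{3969}{4}} = \frac{1}{\frac{323641}{4}} = \frac{4}{323641}$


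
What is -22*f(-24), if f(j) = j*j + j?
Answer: -12144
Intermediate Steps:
f(j) = j + j² (f(j) = j² + j = j + j²)
-22*f(-24) = -(-528)*(1 - 24) = -(-528)*(-23) = -22*552 = -12144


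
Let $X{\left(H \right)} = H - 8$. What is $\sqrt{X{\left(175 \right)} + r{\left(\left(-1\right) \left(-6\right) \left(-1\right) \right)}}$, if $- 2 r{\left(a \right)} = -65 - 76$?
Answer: $\frac{5 \sqrt{38}}{2} \approx 15.411$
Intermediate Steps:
$X{\left(H \right)} = -8 + H$ ($X{\left(H \right)} = H - 8 = -8 + H$)
$r{\left(a \right)} = \frac{141}{2}$ ($r{\left(a \right)} = - \frac{-65 - 76}{2} = \left(- \frac{1}{2}\right) \left(-141\right) = \frac{141}{2}$)
$\sqrt{X{\left(175 \right)} + r{\left(\left(-1\right) \left(-6\right) \left(-1\right) \right)}} = \sqrt{\left(-8 + 175\right) + \frac{141}{2}} = \sqrt{167 + \frac{141}{2}} = \sqrt{\frac{475}{2}} = \frac{5 \sqrt{38}}{2}$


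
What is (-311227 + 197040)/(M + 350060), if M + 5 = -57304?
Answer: -114187/292751 ≈ -0.39005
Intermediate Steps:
M = -57309 (M = -5 - 57304 = -57309)
(-311227 + 197040)/(M + 350060) = (-311227 + 197040)/(-57309 + 350060) = -114187/292751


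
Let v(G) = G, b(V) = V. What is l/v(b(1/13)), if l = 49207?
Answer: 639691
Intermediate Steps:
l/v(b(1/13)) = 49207/(1/13) = 49207*13 = 639691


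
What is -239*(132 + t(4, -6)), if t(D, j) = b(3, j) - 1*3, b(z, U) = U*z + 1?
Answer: -26768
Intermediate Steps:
b(z, U) = 1 + U*z
t(D, j) = -2 + 3*j (t(D, j) = (1 + j*3) - 1*3 = (1 + 3*j) - 3 = -2 + 3*j)
-239*(132 + t(4, -6)) = -239*(132 + (-2 + 3*(-6))) = -239*(132 + (-2 - 18)) = -239*(132 - 20) = -239*112 = -26768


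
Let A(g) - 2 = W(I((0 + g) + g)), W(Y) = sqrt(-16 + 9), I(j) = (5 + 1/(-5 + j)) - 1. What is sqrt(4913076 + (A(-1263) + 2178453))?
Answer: sqrt(7091531 + I*sqrt(7)) ≈ 2663.0 + 0.e-4*I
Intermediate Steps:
I(j) = 4 + 1/(-5 + j)
W(Y) = I*sqrt(7) (W(Y) = sqrt(-7) = I*sqrt(7))
A(g) = 2 + I*sqrt(7)
sqrt(4913076 + (A(-1263) + 2178453)) = sqrt(4913076 + ((2 + I*sqrt(7)) + 2178453)) = sqrt(4913076 + (2178455 + I*sqrt(7))) = sqrt(7091531 + I*sqrt(7))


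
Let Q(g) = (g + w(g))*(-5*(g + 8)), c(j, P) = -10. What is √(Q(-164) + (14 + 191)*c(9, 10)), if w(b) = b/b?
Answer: I*√129190 ≈ 359.43*I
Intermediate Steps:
w(b) = 1
Q(g) = (1 + g)*(-40 - 5*g) (Q(g) = (g + 1)*(-5*(g + 8)) = (1 + g)*(-5*(8 + g)) = (1 + g)*(-40 - 5*g))
√(Q(-164) + (14 + 191)*c(9, 10)) = √((-40 - 45*(-164) - 5*(-164)²) + (14 + 191)*(-10)) = √((-40 + 7380 - 5*26896) + 205*(-10)) = √((-40 + 7380 - 134480) - 2050) = √(-127140 - 2050) = √(-129190) = I*√129190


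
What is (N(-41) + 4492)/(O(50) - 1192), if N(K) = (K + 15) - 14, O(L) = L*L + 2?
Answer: 2226/655 ≈ 3.3985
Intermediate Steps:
O(L) = 2 + L**2 (O(L) = L**2 + 2 = 2 + L**2)
N(K) = 1 + K (N(K) = (15 + K) - 14 = 1 + K)
(N(-41) + 4492)/(O(50) - 1192) = ((1 - 41) + 4492)/((2 + 50**2) - 1192) = (-40 + 4492)/((2 + 2500) - 1192) = 4452/(2502 - 1192) = 4452/1310 = 4452*(1/1310) = 2226/655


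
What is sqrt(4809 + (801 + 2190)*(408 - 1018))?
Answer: 3*I*sqrt(202189) ≈ 1349.0*I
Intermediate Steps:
sqrt(4809 + (801 + 2190)*(408 - 1018)) = sqrt(4809 + 2991*(-610)) = sqrt(4809 - 1824510) = sqrt(-1819701) = 3*I*sqrt(202189)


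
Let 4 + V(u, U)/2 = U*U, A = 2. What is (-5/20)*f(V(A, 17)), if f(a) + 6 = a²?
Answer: -162447/2 ≈ -81224.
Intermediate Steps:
V(u, U) = -8 + 2*U² (V(u, U) = -8 + 2*(U*U) = -8 + 2*U²)
f(a) = -6 + a²
(-5/20)*f(V(A, 17)) = (-5/20)*(-6 + (-8 + 2*17²)²) = (-5*1/20)*(-6 + (-8 + 2*289)²) = -(-6 + (-8 + 578)²)/4 = -(-6 + 570²)/4 = -(-6 + 324900)/4 = -¼*324894 = -162447/2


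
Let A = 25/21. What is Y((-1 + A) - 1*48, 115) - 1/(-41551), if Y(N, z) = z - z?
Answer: 1/41551 ≈ 2.4067e-5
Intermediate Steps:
A = 25/21 (A = 25*(1/21) = 25/21 ≈ 1.1905)
Y(N, z) = 0
Y((-1 + A) - 1*48, 115) - 1/(-41551) = 0 - 1/(-41551) = 0 - 1*(-1/41551) = 0 + 1/41551 = 1/41551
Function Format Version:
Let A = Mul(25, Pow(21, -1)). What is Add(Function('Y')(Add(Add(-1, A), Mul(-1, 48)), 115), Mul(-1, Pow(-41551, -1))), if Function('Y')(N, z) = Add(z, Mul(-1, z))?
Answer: Rational(1, 41551) ≈ 2.4067e-5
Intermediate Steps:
A = Rational(25, 21) (A = Mul(25, Rational(1, 21)) = Rational(25, 21) ≈ 1.1905)
Function('Y')(N, z) = 0
Add(Function('Y')(Add(Add(-1, A), Mul(-1, 48)), 115), Mul(-1, Pow(-41551, -1))) = Add(0, Mul(-1, Pow(-41551, -1))) = Add(0, Mul(-1, Rational(-1, 41551))) = Add(0, Rational(1, 41551)) = Rational(1, 41551)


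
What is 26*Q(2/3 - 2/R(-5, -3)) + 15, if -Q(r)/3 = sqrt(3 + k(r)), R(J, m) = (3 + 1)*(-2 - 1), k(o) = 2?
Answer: 15 - 78*sqrt(5) ≈ -159.41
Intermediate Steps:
R(J, m) = -12 (R(J, m) = 4*(-3) = -12)
Q(r) = -3*sqrt(5) (Q(r) = -3*sqrt(3 + 2) = -3*sqrt(5))
26*Q(2/3 - 2/R(-5, -3)) + 15 = 26*(-3*sqrt(5)) + 15 = -78*sqrt(5) + 15 = 15 - 78*sqrt(5)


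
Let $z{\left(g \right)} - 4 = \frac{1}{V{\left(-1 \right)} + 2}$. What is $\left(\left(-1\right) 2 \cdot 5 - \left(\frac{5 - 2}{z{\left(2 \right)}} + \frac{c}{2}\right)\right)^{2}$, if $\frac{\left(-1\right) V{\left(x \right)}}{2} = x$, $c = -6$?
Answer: $\frac{17161}{289} \approx 59.381$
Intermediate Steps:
$V{\left(x \right)} = - 2 x$
$z{\left(g \right)} = \frac{17}{4}$ ($z{\left(g \right)} = 4 + \frac{1}{\left(-2\right) \left(-1\right) + 2} = 4 + \frac{1}{2 + 2} = 4 + \frac{1}{4} = \frac{17}{4}$)
$\left(\left(-1\right) 2 \cdot 5 - \left(\frac{5 - 2}{z{\left(2 \right)}} + \frac{c}{2}\right)\right)^{2} = \left(\left(-1\right) 2 \cdot 5 - \left(\frac{5 - 2}{\frac{17}{4}} - \frac{6}{2}\right)\right)^{2} = \left(\left(-2\right) 5 - \left(3 \cdot \frac{4}{17} - 3\right)\right)^{2} = \left(-10 - \left(\frac{12}{17} - 3\right)\right)^{2} = \left(-10 - - \frac{39}{17}\right)^{2} = \left(-10 + \frac{39}{17}\right)^{2} = \left(- \frac{131}{17}\right)^{2} = \frac{17161}{289}$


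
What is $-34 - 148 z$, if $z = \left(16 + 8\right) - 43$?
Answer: $2778$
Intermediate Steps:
$z = -19$ ($z = 24 - 43 = -19$)
$-34 - 148 z = -34 - -2812 = -34 + 2812 = 2778$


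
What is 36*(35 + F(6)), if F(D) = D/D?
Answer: 1296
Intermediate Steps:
F(D) = 1
36*(35 + F(6)) = 36*(35 + 1) = 36*36 = 1296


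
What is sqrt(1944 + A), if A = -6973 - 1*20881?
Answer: I*sqrt(25910) ≈ 160.97*I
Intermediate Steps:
A = -27854 (A = -6973 - 20881 = -27854)
sqrt(1944 + A) = sqrt(1944 - 27854) = sqrt(-25910) = I*sqrt(25910)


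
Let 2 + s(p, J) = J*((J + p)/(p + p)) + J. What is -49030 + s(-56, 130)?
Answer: -1371661/28 ≈ -48988.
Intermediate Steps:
s(p, J) = -2 + J + J*(J + p)/(2*p) (s(p, J) = -2 + (J*((J + p)/(p + p)) + J) = -2 + (J*((J + p)/((2*p))) + J) = -2 + (J*((J + p)*(1/(2*p))) + J) = -2 + (J*((J + p)/(2*p)) + J) = -2 + (J*(J + p)/(2*p) + J) = -2 + (J + J*(J + p)/(2*p)) = -2 + J + J*(J + p)/(2*p))
-49030 + s(-56, 130) = -49030 + (½)*(130² - 56*(-4 + 3*130))/(-56) = -49030 + (½)*(-1/56)*(16900 - 56*(-4 + 390)) = -49030 + (½)*(-1/56)*(16900 - 56*386) = -49030 + (½)*(-1/56)*(16900 - 21616) = -49030 + (½)*(-1/56)*(-4716) = -49030 + 1179/28 = -1371661/28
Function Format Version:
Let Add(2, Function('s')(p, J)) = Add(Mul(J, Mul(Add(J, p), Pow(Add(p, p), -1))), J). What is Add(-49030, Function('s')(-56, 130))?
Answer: Rational(-1371661, 28) ≈ -48988.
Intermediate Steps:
Function('s')(p, J) = Add(-2, J, Mul(Rational(1, 2), J, Pow(p, -1), Add(J, p))) (Function('s')(p, J) = Add(-2, Add(Mul(J, Mul(Add(J, p), Pow(Add(p, p), -1))), J)) = Add(-2, Add(Mul(J, Mul(Add(J, p), Pow(Mul(2, p), -1))), J)) = Add(-2, Add(Mul(J, Mul(Add(J, p), Mul(Rational(1, 2), Pow(p, -1)))), J)) = Add(-2, Add(Mul(J, Mul(Rational(1, 2), Pow(p, -1), Add(J, p))), J)) = Add(-2, Add(Mul(Rational(1, 2), J, Pow(p, -1), Add(J, p)), J)) = Add(-2, Add(J, Mul(Rational(1, 2), J, Pow(p, -1), Add(J, p)))) = Add(-2, J, Mul(Rational(1, 2), J, Pow(p, -1), Add(J, p))))
Add(-49030, Function('s')(-56, 130)) = Add(-49030, Mul(Rational(1, 2), Pow(-56, -1), Add(Pow(130, 2), Mul(-56, Add(-4, Mul(3, 130)))))) = Add(-49030, Mul(Rational(1, 2), Rational(-1, 56), Add(16900, Mul(-56, Add(-4, 390))))) = Add(-49030, Mul(Rational(1, 2), Rational(-1, 56), Add(16900, Mul(-56, 386)))) = Add(-49030, Mul(Rational(1, 2), Rational(-1, 56), Add(16900, -21616))) = Add(-49030, Mul(Rational(1, 2), Rational(-1, 56), -4716)) = Add(-49030, Rational(1179, 28)) = Rational(-1371661, 28)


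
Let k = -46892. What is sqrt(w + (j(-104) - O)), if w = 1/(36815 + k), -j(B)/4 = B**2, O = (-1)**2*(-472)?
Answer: I*sqrt(4345353403845)/10077 ≈ 206.86*I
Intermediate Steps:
O = -472 (O = 1*(-472) = -472)
j(B) = -4*B**2
w = -1/10077 (w = 1/(36815 - 46892) = 1/(-10077) = -1/10077 ≈ -9.9236e-5)
sqrt(w + (j(-104) - O)) = sqrt(-1/10077 + (-4*(-104)**2 - 1*(-472))) = sqrt(-1/10077 + (-4*10816 + 472)) = sqrt(-1/10077 + (-43264 + 472)) = sqrt(-1/10077 - 42792) = sqrt(-431214985/10077) = I*sqrt(4345353403845)/10077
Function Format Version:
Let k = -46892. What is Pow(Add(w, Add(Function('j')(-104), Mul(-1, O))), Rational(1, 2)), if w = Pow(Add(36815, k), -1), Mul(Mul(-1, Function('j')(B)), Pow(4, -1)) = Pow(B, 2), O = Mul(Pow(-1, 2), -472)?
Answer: Mul(Rational(1, 10077), I, Pow(4345353403845, Rational(1, 2))) ≈ Mul(206.86, I)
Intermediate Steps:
O = -472 (O = Mul(1, -472) = -472)
Function('j')(B) = Mul(-4, Pow(B, 2))
w = Rational(-1, 10077) (w = Pow(Add(36815, -46892), -1) = Pow(-10077, -1) = Rational(-1, 10077) ≈ -9.9236e-5)
Pow(Add(w, Add(Function('j')(-104), Mul(-1, O))), Rational(1, 2)) = Pow(Add(Rational(-1, 10077), Add(Mul(-4, Pow(-104, 2)), Mul(-1, -472))), Rational(1, 2)) = Pow(Add(Rational(-1, 10077), Add(Mul(-4, 10816), 472)), Rational(1, 2)) = Pow(Add(Rational(-1, 10077), Add(-43264, 472)), Rational(1, 2)) = Pow(Add(Rational(-1, 10077), -42792), Rational(1, 2)) = Pow(Rational(-431214985, 10077), Rational(1, 2)) = Mul(Rational(1, 10077), I, Pow(4345353403845, Rational(1, 2)))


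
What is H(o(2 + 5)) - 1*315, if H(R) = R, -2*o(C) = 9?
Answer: -639/2 ≈ -319.50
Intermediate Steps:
o(C) = -9/2 (o(C) = -½*9 = -9/2)
H(o(2 + 5)) - 1*315 = -9/2 - 1*315 = -9/2 - 315 = -639/2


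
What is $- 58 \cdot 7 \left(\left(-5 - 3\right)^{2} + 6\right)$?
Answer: $-28420$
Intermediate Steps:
$- 58 \cdot 7 \left(\left(-5 - 3\right)^{2} + 6\right) = - 58 \cdot 7 \left(\left(-8\right)^{2} + 6\right) = - 58 \cdot 7 \left(64 + 6\right) = - 58 \cdot 7 \cdot 70 = \left(-58\right) 490 = -28420$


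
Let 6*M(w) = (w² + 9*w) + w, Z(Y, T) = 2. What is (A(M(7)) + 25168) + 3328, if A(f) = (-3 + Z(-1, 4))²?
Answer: 28497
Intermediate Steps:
M(w) = w²/6 + 5*w/3 (M(w) = ((w² + 9*w) + w)/6 = (w² + 10*w)/6 = w²/6 + 5*w/3)
A(f) = 1 (A(f) = (-3 + 2)² = (-1)² = 1)
(A(M(7)) + 25168) + 3328 = (1 + 25168) + 3328 = 25169 + 3328 = 28497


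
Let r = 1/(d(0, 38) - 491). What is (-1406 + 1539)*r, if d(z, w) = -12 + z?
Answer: -133/503 ≈ -0.26441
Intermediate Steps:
r = -1/503 (r = 1/((-12 + 0) - 491) = 1/(-12 - 491) = 1/(-503) = -1/503 ≈ -0.0019881)
(-1406 + 1539)*r = (-1406 + 1539)*(-1/503) = 133*(-1/503) = -133/503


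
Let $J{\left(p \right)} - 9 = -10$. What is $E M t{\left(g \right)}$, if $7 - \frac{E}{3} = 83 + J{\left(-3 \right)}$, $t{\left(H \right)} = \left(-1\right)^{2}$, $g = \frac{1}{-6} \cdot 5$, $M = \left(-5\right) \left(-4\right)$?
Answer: $-4500$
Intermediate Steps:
$M = 20$
$g = - \frac{5}{6}$ ($g = \left(- \frac{1}{6}\right) 5 = - \frac{5}{6} \approx -0.83333$)
$t{\left(H \right)} = 1$
$J{\left(p \right)} = -1$ ($J{\left(p \right)} = 9 - 10 = -1$)
$E = -225$ ($E = 21 - 3 \left(83 - 1\right) = 21 - 246 = -225$)
$E M t{\left(g \right)} = \left(-225\right) 20 \cdot 1 = \left(-4500\right) 1 = -4500$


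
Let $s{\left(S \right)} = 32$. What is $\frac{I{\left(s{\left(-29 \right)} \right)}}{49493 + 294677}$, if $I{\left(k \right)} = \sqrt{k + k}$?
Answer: $\frac{4}{172085} \approx 2.3244 \cdot 10^{-5}$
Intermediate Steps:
$I{\left(k \right)} = \sqrt{2} \sqrt{k}$ ($I{\left(k \right)} = \sqrt{2 k} = \sqrt{2} \sqrt{k}$)
$\frac{I{\left(s{\left(-29 \right)} \right)}}{49493 + 294677} = \frac{\sqrt{2} \sqrt{32}}{49493 + 294677} = \frac{\sqrt{2} \cdot 4 \sqrt{2}}{344170} = 8 \cdot \frac{1}{344170} = \frac{4}{172085}$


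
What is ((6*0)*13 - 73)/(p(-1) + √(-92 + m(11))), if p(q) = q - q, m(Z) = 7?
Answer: 73*I*√85/85 ≈ 7.918*I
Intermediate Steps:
p(q) = 0
((6*0)*13 - 73)/(p(-1) + √(-92 + m(11))) = ((6*0)*13 - 73)/(0 + √(-92 + 7)) = (0*13 - 73)/(0 + √(-85)) = (0 - 73)/(0 + I*√85) = -73*(-I*√85/85) = -(-73)*I*√85/85 = 73*I*√85/85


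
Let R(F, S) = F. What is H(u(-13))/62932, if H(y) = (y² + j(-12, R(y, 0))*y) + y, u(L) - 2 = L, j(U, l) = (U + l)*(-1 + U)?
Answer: -3179/62932 ≈ -0.050515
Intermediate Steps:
j(U, l) = (-1 + U)*(U + l)
u(L) = 2 + L
H(y) = y + y² + y*(156 - 13*y) (H(y) = (y² + ((-12)² - 1*(-12) - y - 12*y)*y) + y = (y² + (144 + 12 - y - 12*y)*y) + y = (y² + (156 - 13*y)*y) + y = (y² + y*(156 - 13*y)) + y = y + y² + y*(156 - 13*y))
H(u(-13))/62932 = ((2 - 13)*(157 - 12*(2 - 13)))/62932 = -11*(157 - 12*(-11))*(1/62932) = -11*(157 + 132)*(1/62932) = -11*289*(1/62932) = -3179*1/62932 = -3179/62932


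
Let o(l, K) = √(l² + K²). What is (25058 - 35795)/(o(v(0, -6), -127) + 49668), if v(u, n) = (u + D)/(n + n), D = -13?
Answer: -76793085504/355232749511 + 128844*√2322745/355232749511 ≈ -0.21562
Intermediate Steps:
v(u, n) = (-13 + u)/(2*n) (v(u, n) = (u - 13)/(n + n) = (-13 + u)/((2*n)) = (-13 + u)*(1/(2*n)) = (-13 + u)/(2*n))
o(l, K) = √(K² + l²)
(25058 - 35795)/(o(v(0, -6), -127) + 49668) = (25058 - 35795)/(√((-127)² + ((½)*(-13 + 0)/(-6))²) + 49668) = -10737/(√(16129 + ((½)*(-⅙)*(-13))²) + 49668) = -10737/(√(16129 + (13/12)²) + 49668) = -10737/(√(16129 + 169/144) + 49668) = -10737/(√(2322745/144) + 49668) = -10737/(√2322745/12 + 49668) = -10737/(49668 + √2322745/12)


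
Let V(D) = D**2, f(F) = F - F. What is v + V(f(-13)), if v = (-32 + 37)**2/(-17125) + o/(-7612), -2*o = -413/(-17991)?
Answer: -273612079/187618064040 ≈ -0.0014583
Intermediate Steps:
f(F) = 0
o = -413/35982 (o = -(-413)/(2*(-17991)) = -(-413)*(-1)/(2*17991) = -1/2*413/17991 = -413/35982 ≈ -0.011478)
v = -273612079/187618064040 (v = (-32 + 37)**2/(-17125) - 413/35982/(-7612) = 5**2*(-1/17125) - 413/35982*(-1/7612) = 25*(-1/17125) + 413/273894984 = -1/685 + 413/273894984 = -273612079/187618064040 ≈ -0.0014583)
v + V(f(-13)) = -273612079/187618064040 + 0**2 = -273612079/187618064040 + 0 = -273612079/187618064040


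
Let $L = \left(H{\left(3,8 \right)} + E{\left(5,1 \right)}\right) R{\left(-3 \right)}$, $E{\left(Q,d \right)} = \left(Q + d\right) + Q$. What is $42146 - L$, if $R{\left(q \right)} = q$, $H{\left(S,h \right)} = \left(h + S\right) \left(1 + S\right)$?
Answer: $42311$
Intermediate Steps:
$E{\left(Q,d \right)} = d + 2 Q$
$H{\left(S,h \right)} = \left(1 + S\right) \left(S + h\right)$ ($H{\left(S,h \right)} = \left(S + h\right) \left(1 + S\right) = \left(1 + S\right) \left(S + h\right)$)
$L = -165$ ($L = \left(\left(3 + 8 + 3^{2} + 3 \cdot 8\right) + \left(1 + 2 \cdot 5\right)\right) \left(-3\right) = \left(\left(3 + 8 + 9 + 24\right) + \left(1 + 10\right)\right) \left(-3\right) = \left(44 + 11\right) \left(-3\right) = 55 \left(-3\right) = -165$)
$42146 - L = 42146 - -165 = 42146 + 165 = 42311$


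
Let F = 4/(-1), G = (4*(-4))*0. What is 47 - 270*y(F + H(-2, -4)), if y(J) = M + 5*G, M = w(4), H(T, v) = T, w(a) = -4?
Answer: 1127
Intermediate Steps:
M = -4
G = 0 (G = -16*0 = 0)
F = -4 (F = 4*(-1) = -4)
y(J) = -4 (y(J) = -4 + 5*0 = -4 + 0 = -4)
47 - 270*y(F + H(-2, -4)) = 47 - 270*(-4) = 47 + 1080 = 1127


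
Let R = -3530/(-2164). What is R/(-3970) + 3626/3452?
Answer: 778476763/741410204 ≈ 1.0500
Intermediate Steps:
R = 1765/1082 (R = -3530*(-1/2164) = 1765/1082 ≈ 1.6312)
R/(-3970) + 3626/3452 = (1765/1082)/(-3970) + 3626/3452 = (1765/1082)*(-1/3970) + 3626*(1/3452) = -353/859108 + 1813/1726 = 778476763/741410204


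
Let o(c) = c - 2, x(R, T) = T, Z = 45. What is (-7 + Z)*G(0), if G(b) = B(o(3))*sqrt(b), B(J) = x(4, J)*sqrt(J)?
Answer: 0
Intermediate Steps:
o(c) = -2 + c
B(J) = J**(3/2) (B(J) = J*sqrt(J) = J**(3/2))
G(b) = sqrt(b) (G(b) = (-2 + 3)**(3/2)*sqrt(b) = 1**(3/2)*sqrt(b) = 1*sqrt(b) = sqrt(b))
(-7 + Z)*G(0) = (-7 + 45)*sqrt(0) = 38*0 = 0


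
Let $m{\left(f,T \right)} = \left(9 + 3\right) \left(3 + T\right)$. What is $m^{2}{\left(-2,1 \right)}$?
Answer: $2304$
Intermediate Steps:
$m{\left(f,T \right)} = 36 + 12 T$ ($m{\left(f,T \right)} = 12 \left(3 + T\right) = 36 + 12 T$)
$m^{2}{\left(-2,1 \right)} = \left(36 + 12 \cdot 1\right)^{2} = \left(36 + 12\right)^{2} = 48^{2} = 2304$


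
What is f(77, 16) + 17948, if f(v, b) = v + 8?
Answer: 18033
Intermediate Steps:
f(v, b) = 8 + v
f(77, 16) + 17948 = (8 + 77) + 17948 = 85 + 17948 = 18033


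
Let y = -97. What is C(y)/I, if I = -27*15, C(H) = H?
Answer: 97/405 ≈ 0.23951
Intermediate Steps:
I = -405
C(y)/I = -97/(-405) = -97*(-1/405) = 97/405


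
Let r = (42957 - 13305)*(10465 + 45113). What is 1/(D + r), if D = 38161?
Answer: 1/1648037017 ≈ 6.0678e-10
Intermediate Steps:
r = 1647998856 (r = 29652*55578 = 1647998856)
1/(D + r) = 1/(38161 + 1647998856) = 1/1648037017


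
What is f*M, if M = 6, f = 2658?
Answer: 15948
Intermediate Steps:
f*M = 2658*6 = 15948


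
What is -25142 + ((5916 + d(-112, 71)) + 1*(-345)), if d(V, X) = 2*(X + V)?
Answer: -19653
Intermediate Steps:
d(V, X) = 2*V + 2*X (d(V, X) = 2*(V + X) = 2*V + 2*X)
-25142 + ((5916 + d(-112, 71)) + 1*(-345)) = -25142 + ((5916 + (2*(-112) + 2*71)) + 1*(-345)) = -25142 + ((5916 + (-224 + 142)) - 345) = -25142 + ((5916 - 82) - 345) = -25142 + (5834 - 345) = -25142 + 5489 = -19653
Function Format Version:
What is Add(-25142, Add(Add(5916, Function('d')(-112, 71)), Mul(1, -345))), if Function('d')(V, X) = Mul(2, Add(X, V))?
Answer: -19653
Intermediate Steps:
Function('d')(V, X) = Add(Mul(2, V), Mul(2, X)) (Function('d')(V, X) = Mul(2, Add(V, X)) = Add(Mul(2, V), Mul(2, X)))
Add(-25142, Add(Add(5916, Function('d')(-112, 71)), Mul(1, -345))) = Add(-25142, Add(Add(5916, Add(Mul(2, -112), Mul(2, 71))), Mul(1, -345))) = Add(-25142, Add(Add(5916, Add(-224, 142)), -345)) = Add(-25142, Add(Add(5916, -82), -345)) = Add(-25142, Add(5834, -345)) = Add(-25142, 5489) = -19653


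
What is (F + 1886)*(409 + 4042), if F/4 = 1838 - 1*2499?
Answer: -3373858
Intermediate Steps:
F = -2644 (F = 4*(1838 - 1*2499) = 4*(1838 - 2499) = 4*(-661) = -2644)
(F + 1886)*(409 + 4042) = (-2644 + 1886)*(409 + 4042) = -758*4451 = -3373858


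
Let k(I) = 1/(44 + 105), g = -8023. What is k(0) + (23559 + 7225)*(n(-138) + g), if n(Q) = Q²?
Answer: 50551299137/149 ≈ 3.3927e+8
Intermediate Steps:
k(I) = 1/149
k(0) + (23559 + 7225)*(n(-138) + g) = 1/149 + (23559 + 7225)*((-138)² - 8023) = 1/149 + 30784*(19044 - 8023) = 1/149 + 30784*11021 = 1/149 + 339270464 = 50551299137/149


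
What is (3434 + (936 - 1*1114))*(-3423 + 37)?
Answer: -11024816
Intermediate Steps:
(3434 + (936 - 1*1114))*(-3423 + 37) = (3434 + (936 - 1114))*(-3386) = (3434 - 178)*(-3386) = 3256*(-3386) = -11024816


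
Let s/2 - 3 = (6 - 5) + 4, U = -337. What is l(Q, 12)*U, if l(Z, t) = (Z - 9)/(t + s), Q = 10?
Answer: -337/28 ≈ -12.036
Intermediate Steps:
s = 16 (s = 6 + 2*((6 - 5) + 4) = 6 + 2*(1 + 4) = 6 + 2*5 = 6 + 10 = 16)
l(Z, t) = (-9 + Z)/(16 + t) (l(Z, t) = (Z - 9)/(t + 16) = (-9 + Z)/(16 + t))
l(Q, 12)*U = ((-9 + 10)/(16 + 12))*(-337) = (1/28)*(-337) = -337/28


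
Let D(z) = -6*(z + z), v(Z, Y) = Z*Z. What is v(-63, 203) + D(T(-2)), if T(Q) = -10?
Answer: 4089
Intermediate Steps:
v(Z, Y) = Z²
D(z) = -12*z
v(-63, 203) + D(T(-2)) = (-63)² - 12*(-10) = 3969 + 120 = 4089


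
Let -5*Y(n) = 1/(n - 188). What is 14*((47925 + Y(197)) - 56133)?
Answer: -5171054/45 ≈ -1.1491e+5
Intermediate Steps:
Y(n) = -1/(5*(-188 + n)) (Y(n) = -1/(5*(n - 188)) = -1/(5*(-188 + n)))
14*((47925 + Y(197)) - 56133) = 14*((47925 - 1/(-940 + 5*197)) - 56133) = 14*((47925 - 1/(-940 + 985)) - 56133) = 14*((47925 - 1/45) - 56133) = 14*(2156624/45 - 56133) = 14*(-369361/45) = -5171054/45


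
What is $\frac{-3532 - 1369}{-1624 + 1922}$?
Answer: $- \frac{4901}{298} \approx -16.446$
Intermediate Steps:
$\frac{-3532 - 1369}{-1624 + 1922} = - \frac{4901}{298}$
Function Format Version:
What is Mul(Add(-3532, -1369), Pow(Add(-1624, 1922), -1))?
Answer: Rational(-4901, 298) ≈ -16.446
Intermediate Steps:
Mul(Add(-3532, -1369), Pow(Add(-1624, 1922), -1)) = Mul(-4901, Pow(298, -1)) = Mul(-4901, Rational(1, 298)) = Rational(-4901, 298)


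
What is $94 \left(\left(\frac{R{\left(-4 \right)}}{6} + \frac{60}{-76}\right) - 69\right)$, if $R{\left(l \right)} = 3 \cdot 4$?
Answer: $- \frac{121072}{19} \approx -6372.2$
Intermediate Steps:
$R{\left(l \right)} = 12$
$94 \left(\left(\frac{R{\left(-4 \right)}}{6} + \frac{60}{-76}\right) - 69\right) = 94 \left(\left(\frac{12}{6} + \frac{60}{-76}\right) - 69\right) = 94 \left(\left(12 \cdot \frac{1}{6} + 60 \left(- \frac{1}{76}\right)\right) - 69\right) = 94 \left(\left(2 - \frac{15}{19}\right) - 69\right) = 94 \left(\frac{23}{19} - 69\right) = 94 \left(- \frac{1288}{19}\right) = - \frac{121072}{19}$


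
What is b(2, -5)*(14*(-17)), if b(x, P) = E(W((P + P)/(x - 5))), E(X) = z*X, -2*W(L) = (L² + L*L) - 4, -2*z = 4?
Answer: -39032/9 ≈ -4336.9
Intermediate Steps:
z = -2 (z = -½*4 = -2)
W(L) = 2 - L² (W(L) = -((L² + L*L) - 4)/2 = -((L² + L²) - 4)/2 = -(2*L² - 4)/2 = -(-4 + 2*L²)/2 = 2 - L²)
E(X) = -2*X
b(x, P) = -4 + 8*P²/(-5 + x)² (b(x, P) = -2*(2 - ((P + P)/(x - 5))²) = -2*(2 - ((2*P)/(-5 + x))²) = -2*(2 - (2*P/(-5 + x))²) = -2*(2 - 4*P²/(-5 + x)²) = -4 + 8*P²/(-5 + x)²)
b(2, -5)*(14*(-17)) = (-4 + 8*(-5)²/(-5 + 2)²)*(14*(-17)) = (-4 + 8*25/(-3)²)*(-238) = (-4 + 8*25*(⅑))*(-238) = (-4 + 200/9)*(-238) = (164/9)*(-238) = -39032/9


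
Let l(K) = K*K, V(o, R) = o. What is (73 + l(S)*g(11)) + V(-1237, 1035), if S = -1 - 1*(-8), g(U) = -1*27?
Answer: -2487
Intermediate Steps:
g(U) = -27
S = 7 (S = -1 + 8 = 7)
l(K) = K**2
(73 + l(S)*g(11)) + V(-1237, 1035) = (73 + 7**2*(-27)) - 1237 = (73 + 49*(-27)) - 1237 = (73 - 1323) - 1237 = -1250 - 1237 = -2487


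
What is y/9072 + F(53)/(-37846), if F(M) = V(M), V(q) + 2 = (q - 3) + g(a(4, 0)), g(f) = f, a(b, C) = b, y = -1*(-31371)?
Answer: 197799187/57223152 ≈ 3.4566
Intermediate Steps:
y = 31371
V(q) = -1 + q (V(q) = -2 + ((q - 3) + 4) = -2 + ((-3 + q) + 4) = -2 + (1 + q) = -1 + q)
F(M) = -1 + M
y/9072 + F(53)/(-37846) = 31371/9072 + (-1 + 53)/(-37846) = 31371*(1/9072) + 52*(-1/37846) = 10457/3024 - 26/18923 = 197799187/57223152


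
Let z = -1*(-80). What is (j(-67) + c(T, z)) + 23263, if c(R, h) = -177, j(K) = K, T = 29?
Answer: 23019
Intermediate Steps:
z = 80
(j(-67) + c(T, z)) + 23263 = (-67 - 177) + 23263 = -244 + 23263 = 23019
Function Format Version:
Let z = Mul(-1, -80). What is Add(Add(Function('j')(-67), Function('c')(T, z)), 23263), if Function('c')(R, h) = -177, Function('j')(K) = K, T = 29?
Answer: 23019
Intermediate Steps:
z = 80
Add(Add(Function('j')(-67), Function('c')(T, z)), 23263) = Add(Add(-67, -177), 23263) = Add(-244, 23263) = 23019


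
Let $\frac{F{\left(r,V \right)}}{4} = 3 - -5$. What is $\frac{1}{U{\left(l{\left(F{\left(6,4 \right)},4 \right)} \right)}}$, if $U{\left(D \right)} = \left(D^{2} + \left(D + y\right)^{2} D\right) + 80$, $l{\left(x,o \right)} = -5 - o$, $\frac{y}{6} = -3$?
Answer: $- \frac{1}{6400} \approx -0.00015625$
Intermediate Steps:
$y = -18$ ($y = 6 \left(-3\right) = -18$)
$F{\left(r,V \right)} = 32$ ($F{\left(r,V \right)} = 4 \left(3 - -5\right) = 4 \left(3 + 5\right) = 4 \cdot 8 = 32$)
$U{\left(D \right)} = 80 + D^{2} + D \left(-18 + D\right)^{2}$ ($U{\left(D \right)} = \left(D^{2} + \left(D - 18\right)^{2} D\right) + 80 = \left(D^{2} + \left(-18 + D\right)^{2} D\right) + 80 = \left(D^{2} + D \left(-18 + D\right)^{2}\right) + 80 = 80 + D^{2} + D \left(-18 + D\right)^{2}$)
$\frac{1}{U{\left(l{\left(F{\left(6,4 \right)},4 \right)} \right)}} = \frac{1}{80 + \left(-5 - 4\right)^{2} + \left(-5 - 4\right) \left(-18 - 9\right)^{2}} = \frac{1}{80 + \left(-9\right)^{2} - 9 \left(-18 - 9\right)^{2}} = \frac{1}{80 + 81 - 9 \left(-27\right)^{2}} = \frac{1}{80 + 81 - 6561} = \frac{1}{-6400} = - \frac{1}{6400}$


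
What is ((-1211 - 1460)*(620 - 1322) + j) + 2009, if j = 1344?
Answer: 1878395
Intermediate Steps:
((-1211 - 1460)*(620 - 1322) + j) + 2009 = ((-1211 - 1460)*(620 - 1322) + 1344) + 2009 = (-2671*(-702) + 1344) + 2009 = (1875042 + 1344) + 2009 = 1876386 + 2009 = 1878395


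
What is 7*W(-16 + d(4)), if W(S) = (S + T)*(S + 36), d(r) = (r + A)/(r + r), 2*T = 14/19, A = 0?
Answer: -165025/76 ≈ -2171.4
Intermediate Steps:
T = 7/19 (T = (14/19)/2 = (14*(1/19))/2 = (½)*(14/19) = 7/19 ≈ 0.36842)
d(r) = ½ (d(r) = (r + 0)/(r + r) = r/((2*r)) = r*(1/(2*r)) = ½)
W(S) = (36 + S)*(7/19 + S) (W(S) = (S + 7/19)*(S + 36) = (7/19 + S)*(36 + S) = (36 + S)*(7/19 + S))
7*W(-16 + d(4)) = 7*(252/19 + (-16 + ½)² + 691*(-16 + ½)/19) = 7*(252/19 + (-31/2)² + (691/19)*(-31/2)) = 7*(252/19 + 961/4 - 21421/38) = 7*(-23575/76) = -165025/76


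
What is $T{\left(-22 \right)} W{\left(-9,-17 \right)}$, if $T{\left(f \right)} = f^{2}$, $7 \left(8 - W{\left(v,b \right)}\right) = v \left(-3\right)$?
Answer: $\frac{14036}{7} \approx 2005.1$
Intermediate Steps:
$W{\left(v,b \right)} = 8 + \frac{3 v}{7}$ ($W{\left(v,b \right)} = 8 - \frac{v \left(-3\right)}{7} = 8 - \frac{\left(-3\right) v}{7} = 8 + \frac{3 v}{7}$)
$T{\left(-22 \right)} W{\left(-9,-17 \right)} = \left(-22\right)^{2} \left(8 + \frac{3}{7} \left(-9\right)\right) = 484 \left(8 - \frac{27}{7}\right) = 484 \cdot \frac{29}{7} = \frac{14036}{7}$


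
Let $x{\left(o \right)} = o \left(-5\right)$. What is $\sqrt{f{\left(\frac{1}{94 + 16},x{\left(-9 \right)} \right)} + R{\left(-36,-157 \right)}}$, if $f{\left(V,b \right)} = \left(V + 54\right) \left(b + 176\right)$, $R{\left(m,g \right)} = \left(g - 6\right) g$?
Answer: $\frac{\sqrt{454076810}}{110} \approx 193.72$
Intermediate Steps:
$x{\left(o \right)} = - 5 o$
$R{\left(m,g \right)} = g \left(-6 + g\right)$ ($R{\left(m,g \right)} = \left(-6 + g\right) g = g \left(-6 + g\right)$)
$f{\left(V,b \right)} = \left(54 + V\right) \left(176 + b\right)$
$\sqrt{f{\left(\frac{1}{94 + 16},x{\left(-9 \right)} \right)} + R{\left(-36,-157 \right)}} = \sqrt{\left(9504 + 54 \left(\left(-5\right) \left(-9\right)\right) + \frac{176}{94 + 16} + \frac{\left(-5\right) \left(-9\right)}{94 + 16}\right) - 157 \left(-6 - 157\right)} = \sqrt{\left(9504 + 54 \cdot 45 + \frac{176}{110} + \frac{1}{110} \cdot 45\right) - -25591} = \sqrt{\left(9504 + 2430 + 176 \cdot \frac{1}{110} + \frac{1}{110} \cdot 45\right) + 25591} = \sqrt{\left(9504 + 2430 + \frac{8}{5} + \frac{9}{22}\right) + 25591} = \sqrt{\frac{1312961}{110} + 25591} = \sqrt{\frac{4127971}{110}} = \frac{\sqrt{454076810}}{110}$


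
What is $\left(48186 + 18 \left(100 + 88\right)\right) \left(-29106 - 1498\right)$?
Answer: $-1578248280$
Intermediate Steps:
$\left(48186 + 18 \left(100 + 88\right)\right) \left(-29106 - 1498\right) = \left(48186 + 18 \cdot 188\right) \left(-30604\right) = \left(48186 + 3384\right) \left(-30604\right) = 51570 \left(-30604\right) = -1578248280$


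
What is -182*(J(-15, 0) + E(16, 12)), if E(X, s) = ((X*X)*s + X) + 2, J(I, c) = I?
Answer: -559650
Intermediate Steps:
E(X, s) = 2 + X + s*X² (E(X, s) = (X²*s + X) + 2 = (s*X² + X) + 2 = (X + s*X²) + 2 = 2 + X + s*X²)
-182*(J(-15, 0) + E(16, 12)) = -182*(-15 + (2 + 16 + 12*16²)) = -182*(-15 + (2 + 16 + 12*256)) = -182*(-15 + (2 + 16 + 3072)) = -182*(-15 + 3090) = -182*3075 = -559650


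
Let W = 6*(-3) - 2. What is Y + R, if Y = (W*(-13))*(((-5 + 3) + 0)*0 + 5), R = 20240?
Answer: 21540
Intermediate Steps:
W = -20 (W = -18 - 2 = -20)
Y = 1300 (Y = (-20*(-13))*(((-5 + 3) + 0)*0 + 5) = 260*((-2 + 0)*0 + 5) = 260*(-2*0 + 5) = 260*(0 + 5) = 260*5 = 1300)
Y + R = 1300 + 20240 = 21540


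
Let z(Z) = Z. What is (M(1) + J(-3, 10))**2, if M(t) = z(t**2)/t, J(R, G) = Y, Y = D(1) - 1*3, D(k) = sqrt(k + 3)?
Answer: 0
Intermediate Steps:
D(k) = sqrt(3 + k)
Y = -1 (Y = sqrt(3 + 1) - 1*3 = sqrt(4) - 3 = 2 - 3 = -1)
J(R, G) = -1
M(t) = t (M(t) = t**2/t = t)
(M(1) + J(-3, 10))**2 = (1 - 1)**2 = 0**2 = 0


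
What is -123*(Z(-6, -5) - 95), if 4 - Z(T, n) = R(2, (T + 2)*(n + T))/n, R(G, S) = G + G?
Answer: 55473/5 ≈ 11095.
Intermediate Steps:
R(G, S) = 2*G
Z(T, n) = 4 - 4/n (Z(T, n) = 4 - 2*2/n = 4 - 4/n)
-123*(Z(-6, -5) - 95) = -123*((4 - 4/(-5)) - 95) = -123*((4 - 4*(-1/5)) - 95) = -123*((4 + 4/5) - 95) = -123*(24/5 - 95) = -123*(-451/5) = 55473/5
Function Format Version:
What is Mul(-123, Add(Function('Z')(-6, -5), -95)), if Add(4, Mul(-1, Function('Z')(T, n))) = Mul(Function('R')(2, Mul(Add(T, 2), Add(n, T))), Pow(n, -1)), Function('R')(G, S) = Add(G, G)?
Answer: Rational(55473, 5) ≈ 11095.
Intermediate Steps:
Function('R')(G, S) = Mul(2, G)
Function('Z')(T, n) = Add(4, Mul(-4, Pow(n, -1))) (Function('Z')(T, n) = Add(4, Mul(-1, Mul(Mul(2, 2), Pow(n, -1)))) = Add(4, Mul(-1, Mul(4, Pow(n, -1)))) = Add(4, Mul(-4, Pow(n, -1))))
Mul(-123, Add(Function('Z')(-6, -5), -95)) = Mul(-123, Add(Add(4, Mul(-4, Pow(-5, -1))), -95)) = Mul(-123, Add(Add(4, Mul(-4, Rational(-1, 5))), -95)) = Mul(-123, Add(Add(4, Rational(4, 5)), -95)) = Mul(-123, Add(Rational(24, 5), -95)) = Mul(-123, Rational(-451, 5)) = Rational(55473, 5)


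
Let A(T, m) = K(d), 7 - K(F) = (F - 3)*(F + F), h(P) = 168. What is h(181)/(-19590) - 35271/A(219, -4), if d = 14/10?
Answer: -2879003411/937055 ≈ -3072.4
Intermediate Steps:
d = 7/5 (d = 14*(⅒) = 7/5 ≈ 1.4000)
K(F) = 7 - 2*F*(-3 + F) (K(F) = 7 - (F - 3)*(F + F) = 7 - (-3 + F)*2*F = 7 - 2*F*(-3 + F))
A(T, m) = 287/25 (A(T, m) = 7 - 2*(7/5)² + 6*(7/5) = 7 - 2*49/25 + 42/5 = 7 - 98/25 + 42/5 = 287/25)
h(181)/(-19590) - 35271/A(219, -4) = 168/(-19590) - 35271/287/25 = 168*(-1/19590) - 35271*25/287 = -28/3265 - 881775/287 = -2879003411/937055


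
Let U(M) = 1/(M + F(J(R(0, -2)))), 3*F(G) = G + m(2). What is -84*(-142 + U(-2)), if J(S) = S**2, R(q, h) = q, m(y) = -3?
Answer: 11956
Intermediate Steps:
F(G) = -1 + G/3 (F(G) = (G - 3)/3 = (-3 + G)/3 = -1 + G/3)
U(M) = 1/(-1 + M) (U(M) = 1/(M + (-1 + (1/3)*0**2)) = 1/(M + (-1 + (1/3)*0)) = 1/(M + (-1 + 0)) = 1/(M - 1) = 1/(-1 + M))
-84*(-142 + U(-2)) = -84*(-142 + 1/(-1 - 2)) = -84*(-142 + 1/(-3)) = -84*(-142 - 1/3) = -84*(-427/3) = 11956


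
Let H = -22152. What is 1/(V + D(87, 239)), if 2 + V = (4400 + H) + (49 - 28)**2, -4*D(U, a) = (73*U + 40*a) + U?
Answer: -2/42625 ≈ -4.6921e-5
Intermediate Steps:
D(U, a) = -10*a - 37*U/2 (D(U, a) = -((73*U + 40*a) + U)/4 = -((40*a + 73*U) + U)/4 = -(40*a + 74*U)/4 = -10*a - 37*U/2)
V = -17313 (V = -2 + ((4400 - 22152) + (49 - 28)**2) = -2 + (-17752 + 21**2) = -2 + (-17752 + 441) = -2 - 17311 = -17313)
1/(V + D(87, 239)) = 1/(-17313 + (-10*239 - 37/2*87)) = 1/(-17313 + (-2390 - 3219/2)) = 1/(-17313 - 7999/2) = 1/(-42625/2) = -2/42625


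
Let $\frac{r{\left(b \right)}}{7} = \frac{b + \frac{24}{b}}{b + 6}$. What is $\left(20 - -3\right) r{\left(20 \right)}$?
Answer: $\frac{8533}{65} \approx 131.28$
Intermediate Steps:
$r{\left(b \right)} = \frac{7 \left(b + \frac{24}{b}\right)}{6 + b}$ ($r{\left(b \right)} = 7 \frac{b + \frac{24}{b}}{b + 6} = 7 \frac{b + \frac{24}{b}}{6 + b} = \frac{7 \left(b + \frac{24}{b}\right)}{6 + b}$)
$\left(20 - -3\right) r{\left(20 \right)} = \left(20 - -3\right) \frac{7 \left(24 + 20^{2}\right)}{20 \left(6 + 20\right)} = \left(20 + 3\right) 7 \cdot \frac{1}{20} \cdot \frac{1}{26} \left(24 + 400\right) = 23 \cdot 7 \cdot \frac{1}{20} \cdot \frac{1}{26} \cdot 424 = 23 \cdot \frac{371}{65} = \frac{8533}{65}$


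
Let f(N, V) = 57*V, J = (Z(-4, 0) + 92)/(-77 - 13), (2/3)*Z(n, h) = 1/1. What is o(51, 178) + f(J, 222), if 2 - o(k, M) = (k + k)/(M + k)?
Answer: 2898122/229 ≈ 12656.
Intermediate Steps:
Z(n, h) = 3/2 (Z(n, h) = (3/2)/1 = (3/2)*1 = 3/2)
o(k, M) = 2 - 2*k/(M + k) (o(k, M) = 2 - (k + k)/(M + k) = 2 - 2*k/(M + k))
J = -187/180 (J = (3/2 + 92)/(-77 - 13) = (187/2)/(-90) = (187/2)*(-1/90) = -187/180 ≈ -1.0389)
o(51, 178) + f(J, 222) = 2*178/(178 + 51) + 57*222 = 2*178/229 + 12654 = 2*178*(1/229) + 12654 = 356/229 + 12654 = 2898122/229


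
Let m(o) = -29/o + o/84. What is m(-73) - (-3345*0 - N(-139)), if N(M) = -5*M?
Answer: 4258847/6132 ≈ 694.53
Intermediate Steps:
m(o) = -29/o + o/84 (m(o) = -29/o + o*(1/84) = -29/o + o/84)
m(-73) - (-3345*0 - N(-139)) = (-29/(-73) + (1/84)*(-73)) - (-3345*0 - (-5)*(-139)) = (-29*(-1/73) - 73/84) - (0 - 1*695) = (29/73 - 73/84) - (0 - 695) = -2893/6132 - 1*(-695) = -2893/6132 + 695 = 4258847/6132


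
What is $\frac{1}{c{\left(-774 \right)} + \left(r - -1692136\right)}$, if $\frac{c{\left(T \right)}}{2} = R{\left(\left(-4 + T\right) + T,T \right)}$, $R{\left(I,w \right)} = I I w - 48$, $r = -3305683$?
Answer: $- \frac{1}{3730287435} \approx -2.6808 \cdot 10^{-10}$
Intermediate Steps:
$R{\left(I,w \right)} = -48 + w I^{2}$ ($R{\left(I,w \right)} = I^{2} w - 48 = w I^{2} - 48 = -48 + w I^{2}$)
$c{\left(T \right)} = -96 + 2 T \left(-4 + 2 T\right)^{2}$ ($c{\left(T \right)} = 2 \left(-48 + T \left(\left(-4 + T\right) + T\right)^{2}\right) = 2 \left(-48 + T \left(-4 + 2 T\right)^{2}\right) = -96 + 2 T \left(-4 + 2 T\right)^{2}$)
$\frac{1}{c{\left(-774 \right)} + \left(r - -1692136\right)} = \frac{1}{\left(-96 + 8 \left(-774\right) \left(-2 - 774\right)^{2}\right) - 1613547} = \frac{1}{\left(-96 + 8 \left(-774\right) \left(-776\right)^{2}\right) + \left(-3305683 + 1692136\right)} = \frac{1}{\left(-96 + 8 \left(-774\right) 602176\right) - 1613547} = \frac{1}{\left(-96 - 3728673792\right) - 1613547} = \frac{1}{-3728673888 - 1613547} = \frac{1}{-3730287435} = - \frac{1}{3730287435}$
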